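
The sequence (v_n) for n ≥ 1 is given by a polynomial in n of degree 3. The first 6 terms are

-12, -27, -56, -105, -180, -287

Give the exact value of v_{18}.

1st diffs: -15, -29, -49, -75, -107.
2nd diffs: -14, -20, -26, -32.
3rd diffs: -6, -6, -6 (constant).
Newton forward-difference form: v_n = -12 + (-15)·C(n-1,1) + (-14)·C(n-1,2) + (-6)·C(n-1,3).
At n = 18: n-1 = 17, so v_{18} = -12 - 255 - 1904 - 4080 = -6251.

-6251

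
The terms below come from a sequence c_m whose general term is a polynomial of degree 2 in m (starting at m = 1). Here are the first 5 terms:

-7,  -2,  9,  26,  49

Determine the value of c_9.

1st diffs: 5, 11, 17, 23.
2nd diffs: 6, 6, 6 (constant).
Newton forward-difference form: c_m = -7 + 5·C(m-1,1) + 6·C(m-1,2).
At m = 9: m-1 = 8, so c_9 = -7 + 40 + 168 = 201.

201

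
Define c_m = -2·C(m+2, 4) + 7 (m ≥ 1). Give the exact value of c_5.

C(7, 4) = 35, so c_5 = -63.

-63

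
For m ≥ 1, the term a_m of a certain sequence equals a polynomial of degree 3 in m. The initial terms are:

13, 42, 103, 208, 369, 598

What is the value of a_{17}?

11037

1st diffs: 29, 61, 105, 161, 229.
2nd diffs: 32, 44, 56, 68.
3rd diffs: 12, 12, 12 (constant).
Newton forward-difference form: a_m = 13 + 29·C(m-1,1) + 32·C(m-1,2) + 12·C(m-1,3).
At m = 17: m-1 = 16, so a_{17} = 13 + 464 + 3840 + 6720 = 11037.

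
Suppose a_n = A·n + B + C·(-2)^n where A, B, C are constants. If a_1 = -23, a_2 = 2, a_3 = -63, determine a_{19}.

-2621543

At n = 1, 2, 3: A + B - 2C = -23; 2A + B + 4C = 2; 3A + B - 8C = -63.
Subtracting the first from the second: A + 6C = 25.
Subtracting the second from the third: A - 12C = -65.
Solving: C = 5, A = -5, then B = -8.
So a_n = -5·n + (-8) + 5·(-2)^n; at n=19 this is -2621543.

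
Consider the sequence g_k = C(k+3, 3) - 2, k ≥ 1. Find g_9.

218

C(12, 3) = 220, so g_9 = 218.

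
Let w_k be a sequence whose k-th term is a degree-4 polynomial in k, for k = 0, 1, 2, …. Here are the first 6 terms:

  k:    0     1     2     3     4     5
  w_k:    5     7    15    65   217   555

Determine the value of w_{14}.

1st diffs: 2, 8, 50, 152, 338.
2nd diffs: 6, 42, 102, 186.
3rd diffs: 36, 60, 84.
4th diffs: 24, 24 (constant).
Newton forward-difference form: w_k = 5 + 2·C(k,1) + 6·C(k,2) + 36·C(k,3) + 24·C(k,4).
At k = 14: k = 14, so w_{14} = 5 + 28 + 546 + 13104 + 24024 = 37707.

37707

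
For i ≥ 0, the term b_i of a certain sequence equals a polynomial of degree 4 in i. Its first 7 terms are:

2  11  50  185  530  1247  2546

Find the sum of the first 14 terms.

173929

1st diffs: 9, 39, 135, 345, 717, 1299.
2nd diffs: 30, 96, 210, 372, 582.
3rd diffs: 66, 114, 162, 210.
4th diffs: 48, 48, 48 (constant).
Newton forward-difference form: b_i = 2 + 9·C(i,1) + 30·C(i,2) + 66·C(i,3) + 48·C(i,4).
Continuing: …, 4685, 7970, 12755, 19442, …, b_{13} = 55655.
Summing i = 0..13 (14 terms) gives 173929.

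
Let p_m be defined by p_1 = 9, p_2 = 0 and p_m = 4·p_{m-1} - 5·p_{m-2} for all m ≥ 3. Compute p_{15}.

Compute successive terms:
p_3 = -45; p_4 = -180; p_5 = -495; …; p_{12} = 140220; p_{13} = 291105; p_{14} = 463320; p_{15} = 397755.

397755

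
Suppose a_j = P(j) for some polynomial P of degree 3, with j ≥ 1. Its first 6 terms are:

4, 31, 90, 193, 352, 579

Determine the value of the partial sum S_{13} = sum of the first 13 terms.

19890

1st diffs: 27, 59, 103, 159, 227.
2nd diffs: 32, 44, 56, 68.
3rd diffs: 12, 12, 12 (constant).
So a_j = 2j^3 + 4j^2 + j - 3.
Continuing: …, 886, 1285, 1788, 2407, …, a_{13} = 5080.
Summing j = 1..13 (13 terms) gives 19890.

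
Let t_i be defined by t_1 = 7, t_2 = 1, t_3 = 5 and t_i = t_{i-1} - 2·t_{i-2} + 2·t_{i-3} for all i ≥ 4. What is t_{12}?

177

Iterate the recurrence:
t_4 = 17  t_5 = 9  t_6 = -15  t_7 = 1  t_8 = 49  t_9 = 17  t_{10} = -79  t_{11} = -15  t_{12} = 177.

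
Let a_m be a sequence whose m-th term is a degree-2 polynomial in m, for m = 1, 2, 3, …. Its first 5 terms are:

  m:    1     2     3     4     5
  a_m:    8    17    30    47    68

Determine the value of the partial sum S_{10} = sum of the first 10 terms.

965

1st diffs: 9, 13, 17, 21.
2nd diffs: 4, 4, 4 (constant).
So a_m = 2m^2 + 3m + 3.
Continuing: …, 93, 122, 155, 192, …, a_{10} = 233.
Summing m = 1..10 (10 terms) gives 965.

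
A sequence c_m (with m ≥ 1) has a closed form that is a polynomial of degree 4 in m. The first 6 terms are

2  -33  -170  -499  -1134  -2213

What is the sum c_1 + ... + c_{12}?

1st diffs: -35, -137, -329, -635, -1079.
2nd diffs: -102, -192, -306, -444.
3rd diffs: -90, -114, -138.
4th diffs: -24, -24 (constant).
So c_m = -m^4 - 5m^3 + 4m^2 + 3m + 1.
Continuing: …, -3898, -6375, -9854, -14569, …, c_{12} = -28763.
Summing m = 1..12 (12 terms) gives -88284.

-88284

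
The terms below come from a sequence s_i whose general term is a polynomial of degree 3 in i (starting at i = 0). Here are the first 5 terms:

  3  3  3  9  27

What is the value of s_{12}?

1323

1st diffs: 0, 0, 6, 18.
2nd diffs: 0, 6, 12.
3rd diffs: 6, 6 (constant).
Newton forward-difference form: s_i = 3 + 6·C(i,3).
At i = 12: i = 12, so s_{12} = 3 + 1320 = 1323.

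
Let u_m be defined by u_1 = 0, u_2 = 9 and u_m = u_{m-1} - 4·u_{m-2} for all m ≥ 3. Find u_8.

Applying the relation repeatedly:
u_3 = 9;  u_4 = -27;  u_5 = -63;  u_6 = 45;  u_7 = 297;  u_8 = 117.

117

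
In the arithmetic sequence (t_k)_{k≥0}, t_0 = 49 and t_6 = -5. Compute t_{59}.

-482

Common difference d = (-5 - 49) / (6 - 0) = -9.
t_k = 49 + (k - 0)·(-9).
t_{59} = 49 + 59·(-9) = -482.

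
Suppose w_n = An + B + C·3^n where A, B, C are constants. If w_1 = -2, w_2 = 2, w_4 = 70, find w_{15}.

14348874

Write the equations: A + B + 3C = -2; 2A + B + 9C = 2; 4A + B + 81C = 70.
Subtracting the first from the second: A + 6C = 4.
Subtracting the second from the third: 2A + 72C = 68.
Solving: C = 1, A = -2, then B = -3.
Therefore w_{15} = -30 + (-3) + 1·14348907 = 14348874.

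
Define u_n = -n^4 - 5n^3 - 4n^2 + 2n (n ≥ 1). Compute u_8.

-6896

u_8 = -1·8^4 - 5·8^3 - 4·8^2 + 2·8 = -6896.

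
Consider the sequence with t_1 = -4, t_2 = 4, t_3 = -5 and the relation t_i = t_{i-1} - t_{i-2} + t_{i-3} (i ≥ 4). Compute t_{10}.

4

Iterate the recurrence:
t_4 = -13, t_5 = -4, t_6 = 4, t_7 = -5, t_8 = -13, t_9 = -4, t_{10} = 4.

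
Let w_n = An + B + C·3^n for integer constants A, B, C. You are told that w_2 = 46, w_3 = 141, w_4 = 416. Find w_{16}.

215233676

At n = 2, 3, 4: 2A + B + 9C = 46; 3A + B + 27C = 141; 4A + B + 81C = 416.
Subtracting the first from the second: A + 18C = 95.
Subtracting the second from the third: A + 54C = 275.
Solving: C = 5, A = 5, then B = -9.
So w_n = 5·n + (-9) + 5·3^n; at n=16 this is 215233676.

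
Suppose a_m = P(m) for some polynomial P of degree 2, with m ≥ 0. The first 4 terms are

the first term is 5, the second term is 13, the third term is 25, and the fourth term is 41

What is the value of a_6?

113

1st diffs: 8, 12, 16.
2nd diffs: 4, 4 (constant).
Newton forward-difference form: a_m = 5 + 8·C(m,1) + 4·C(m,2).
At m = 6: m = 6, so a_6 = 5 + 48 + 60 = 113.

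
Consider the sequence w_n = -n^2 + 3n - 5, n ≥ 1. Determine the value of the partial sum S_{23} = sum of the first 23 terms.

Over n = 1..23: Σn = 276, Σn² = 4324.
Total = (-1)·4324 + (3)·276 + (-5)·23 = -3611.

-3611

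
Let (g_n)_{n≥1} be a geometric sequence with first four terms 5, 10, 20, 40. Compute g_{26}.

Common ratio r = 2.
g_n = 5·2^(n-1).
g_{26} = 5·2^25 = 167772160.

167772160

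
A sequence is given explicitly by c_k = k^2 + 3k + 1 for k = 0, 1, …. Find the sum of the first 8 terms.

232

Over k = 0..7: Σk = 28, Σk² = 140.
Total = (1)·140 + (3)·28 + (1)·8 = 232.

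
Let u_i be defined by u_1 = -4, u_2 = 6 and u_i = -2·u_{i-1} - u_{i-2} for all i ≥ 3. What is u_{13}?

-28

Iterate the recurrence:
u_3 = -8;  u_4 = 10;  u_5 = -12;  …;  u_{10} = 22;  u_{11} = -24;  u_{12} = 26;  u_{13} = -28.
(Characteristic roots are -1 and -1.)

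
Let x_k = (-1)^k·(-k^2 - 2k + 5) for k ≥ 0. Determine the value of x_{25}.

670

(-1)^25 = -1; -k^2 - 2k + 5 at k=25 is -670; so x_{25} = 670.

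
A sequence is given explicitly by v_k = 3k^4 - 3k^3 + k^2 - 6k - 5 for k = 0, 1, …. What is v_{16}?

184475

v_{16} = 3·16^4 - 3·16^3 + 1·16^2 - 6·16 - 5 = 184475.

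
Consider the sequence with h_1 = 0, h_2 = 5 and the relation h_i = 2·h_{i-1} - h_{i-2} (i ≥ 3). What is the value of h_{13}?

60

Compute successive terms:
h_3 = 10;  h_4 = 15;  h_5 = 20;  …;  h_{10} = 45;  h_{11} = 50;  h_{12} = 55;  h_{13} = 60.
(Characteristic roots are 1 and 1.)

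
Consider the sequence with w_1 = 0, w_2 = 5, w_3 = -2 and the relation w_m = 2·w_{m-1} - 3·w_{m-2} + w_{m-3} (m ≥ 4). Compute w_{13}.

753

Compute successive terms:
w_4 = -19  w_5 = -27  w_6 = 1  w_7 = 64  w_8 = 98  w_9 = 5  w_{10} = -220  w_{11} = -357  w_{12} = -49  w_{13} = 753.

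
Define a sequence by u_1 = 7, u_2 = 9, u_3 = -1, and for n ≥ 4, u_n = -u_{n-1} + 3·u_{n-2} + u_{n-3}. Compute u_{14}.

52117

Compute successive terms:
u_4 = 35; u_5 = -29; u_6 = 133; …; u_{11} = -4833; u_{12} = 11227; u_{13} = -23269; u_{14} = 52117.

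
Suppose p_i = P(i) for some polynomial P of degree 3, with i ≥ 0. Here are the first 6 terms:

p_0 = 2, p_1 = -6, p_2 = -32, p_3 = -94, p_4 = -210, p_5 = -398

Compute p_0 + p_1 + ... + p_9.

-6280

1st diffs: -8, -26, -62, -116, -188.
2nd diffs: -18, -36, -54, -72.
3rd diffs: -18, -18, -18 (constant).
So p_i = -3i^3 - 5i + 2.
Continuing: -676, -1062, -1574, -2230.
Summing i = 0..9 (10 terms) gives -6280.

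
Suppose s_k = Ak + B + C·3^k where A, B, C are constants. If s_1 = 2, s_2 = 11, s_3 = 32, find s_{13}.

1594358

At k = 1, 2, 3: A + B + 3C = 2; 2A + B + 9C = 11; 3A + B + 27C = 32.
Subtracting the first from the second: A + 6C = 9.
Subtracting the second from the third: A + 18C = 21.
Solving: C = 1, A = 3, then B = -4.
Therefore s_{13} = 39 + (-4) + 1·1594323 = 1594358.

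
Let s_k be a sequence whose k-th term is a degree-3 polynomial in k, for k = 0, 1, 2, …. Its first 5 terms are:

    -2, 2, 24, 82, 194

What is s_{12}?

1st diffs: 4, 22, 58, 112.
2nd diffs: 18, 36, 54.
3rd diffs: 18, 18 (constant).
Newton forward-difference form: s_k = -2 + 4·C(k,1) + 18·C(k,2) + 18·C(k,3).
At k = 12: k = 12, so s_{12} = -2 + 48 + 1188 + 3960 = 5194.

5194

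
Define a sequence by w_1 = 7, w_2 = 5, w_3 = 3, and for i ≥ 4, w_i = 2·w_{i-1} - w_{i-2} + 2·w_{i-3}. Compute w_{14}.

16385

Applying the relation repeatedly:
w_4 = 15, w_5 = 37, w_6 = 65, …, w_{11} = 2043, w_{12} = 4095, w_{13} = 8197, w_{14} = 16385.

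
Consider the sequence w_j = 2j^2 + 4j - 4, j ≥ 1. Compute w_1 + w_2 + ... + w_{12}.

1564

Over j = 1..12: Σj = 78, Σj² = 650.
Total = (2)·650 + (4)·78 + (-4)·12 = 1564.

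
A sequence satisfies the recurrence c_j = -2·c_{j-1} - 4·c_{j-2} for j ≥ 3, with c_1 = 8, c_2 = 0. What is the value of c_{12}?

-16384

c_3 = -32;  c_4 = 64;  c_5 = 0;  c_6 = -256;  c_7 = 512;  c_8 = 0;  c_9 = -2048;  c_{10} = 4096;  c_{11} = 0;  c_{12} = -16384.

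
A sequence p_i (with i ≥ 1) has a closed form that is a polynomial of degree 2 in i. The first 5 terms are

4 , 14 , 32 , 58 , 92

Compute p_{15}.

1st diffs: 10, 18, 26, 34.
2nd diffs: 8, 8, 8 (constant).
Newton forward-difference form: p_i = 4 + 10·C(i-1,1) + 8·C(i-1,2).
At i = 15: i-1 = 14, so p_{15} = 4 + 140 + 728 = 872.

872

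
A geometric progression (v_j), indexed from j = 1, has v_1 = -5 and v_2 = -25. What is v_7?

Common ratio r = 5.
v_j = (-5)·5^(j-1).
v_7 = (-5)·5^6 = -78125.

-78125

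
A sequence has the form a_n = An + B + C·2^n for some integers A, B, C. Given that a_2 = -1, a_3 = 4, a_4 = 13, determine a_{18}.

262155

Write the equations: 2A + B + 4C = -1; 3A + B + 8C = 4; 4A + B + 16C = 13.
Subtracting the first from the second: A + 4C = 5.
Subtracting the second from the third: A + 8C = 9.
Solving: C = 1, A = 1, then B = -7.
Therefore a_{18} = 18 + (-7) + 1·262144 = 262155.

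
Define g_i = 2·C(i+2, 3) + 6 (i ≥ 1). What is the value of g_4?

C(6, 3) = 20, so g_4 = 46.

46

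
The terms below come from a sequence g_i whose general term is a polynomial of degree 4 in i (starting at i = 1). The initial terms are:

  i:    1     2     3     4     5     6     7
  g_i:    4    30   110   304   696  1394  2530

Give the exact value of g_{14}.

38874

1st diffs: 26, 80, 194, 392, 698, 1136.
2nd diffs: 54, 114, 198, 306, 438.
3rd diffs: 60, 84, 108, 132.
4th diffs: 24, 24, 24 (constant).
Newton forward-difference form: g_i = 4 + 26·C(i-1,1) + 54·C(i-1,2) + 60·C(i-1,3) + 24·C(i-1,4).
At i = 14: i-1 = 13, so g_{14} = 4 + 338 + 4212 + 17160 + 17160 = 38874.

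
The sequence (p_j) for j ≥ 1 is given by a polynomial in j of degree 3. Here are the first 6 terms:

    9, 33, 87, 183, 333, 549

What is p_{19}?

1st diffs: 24, 54, 96, 150, 216.
2nd diffs: 30, 42, 54, 66.
3rd diffs: 12, 12, 12 (constant).
Newton forward-difference form: p_j = 9 + 24·C(j-1,1) + 30·C(j-1,2) + 12·C(j-1,3).
At j = 19: j-1 = 18, so p_{19} = 9 + 432 + 4590 + 9792 = 14823.

14823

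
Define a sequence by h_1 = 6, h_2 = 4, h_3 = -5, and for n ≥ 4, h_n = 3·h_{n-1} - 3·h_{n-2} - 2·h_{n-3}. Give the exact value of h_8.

226

Step forward from the initial values:
h_4 = -39  h_5 = -110  h_6 = -203  h_7 = -201  h_8 = 226.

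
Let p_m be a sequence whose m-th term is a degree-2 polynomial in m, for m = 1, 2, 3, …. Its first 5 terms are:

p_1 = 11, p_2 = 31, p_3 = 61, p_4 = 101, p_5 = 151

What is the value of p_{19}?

1901

1st diffs: 20, 30, 40, 50.
2nd diffs: 10, 10, 10 (constant).
Newton forward-difference form: p_m = 11 + 20·C(m-1,1) + 10·C(m-1,2).
At m = 19: m-1 = 18, so p_{19} = 11 + 360 + 1530 = 1901.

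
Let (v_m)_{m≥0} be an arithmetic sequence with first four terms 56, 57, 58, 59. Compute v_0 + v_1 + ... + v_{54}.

Common difference d = 1.
v_m = 56 + (m - 0)·1.
v_{54} = 110; S = 55·(56 + 110)/2 = 4565.

4565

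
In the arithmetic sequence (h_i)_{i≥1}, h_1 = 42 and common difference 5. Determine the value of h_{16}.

117

h_i = 42 + (i - 1)·5.
h_{16} = 42 + 15·5 = 117.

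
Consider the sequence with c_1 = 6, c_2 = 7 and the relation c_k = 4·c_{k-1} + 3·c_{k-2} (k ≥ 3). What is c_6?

4447

Compute successive terms:
c_3 = 46  c_4 = 205  c_5 = 958  c_6 = 4447.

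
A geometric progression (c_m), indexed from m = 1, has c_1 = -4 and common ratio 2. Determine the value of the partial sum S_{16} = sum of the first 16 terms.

-262140

c_m = (-4)·2^(m-1).
S = (-4)·(2^16 - 1)/(2 - 1) = (-4)·(65536 - 1)/(1) = -262140.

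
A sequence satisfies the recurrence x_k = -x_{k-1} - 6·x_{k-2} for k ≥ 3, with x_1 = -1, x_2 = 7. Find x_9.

3599

Step forward from the initial values:
x_3 = -1, x_4 = -41, x_5 = 47, x_6 = 199, x_7 = -481, x_8 = -713, x_9 = 3599.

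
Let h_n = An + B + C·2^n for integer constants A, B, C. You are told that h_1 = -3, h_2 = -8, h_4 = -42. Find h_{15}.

Write the equations: A + B + 2C = -3; 2A + B + 4C = -8; 4A + B + 16C = -42.
Subtracting the first from the second: A + 2C = -5.
Subtracting the second from the third: 2A + 12C = -34.
Solving: C = -3, A = 1, then B = 2.
So h_n = 1·n + 2 + (-3)·2^n; at n=15 this is -98287.

-98287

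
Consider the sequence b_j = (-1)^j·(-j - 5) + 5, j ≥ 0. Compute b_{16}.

-16

(-1)^16 = 1; -j - 5 at j=16 is -21; so b_{16} = -16.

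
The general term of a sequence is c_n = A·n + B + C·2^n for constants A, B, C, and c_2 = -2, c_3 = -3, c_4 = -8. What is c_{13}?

-8157

The three given values yield: 2A + B + 4C = -2; 3A + B + 8C = -3; 4A + B + 16C = -8.
Subtracting the first from the second: A + 4C = -1.
Subtracting the second from the third: A + 8C = -5.
Solving: C = -1, A = 3, then B = -4.
Hence c_{13} = 3·13 + (-4) + (-1)·8192 = -8157.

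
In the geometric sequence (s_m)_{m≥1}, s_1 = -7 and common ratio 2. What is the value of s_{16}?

s_m = (-7)·2^(m-1).
s_{16} = (-7)·2^15 = -229376.

-229376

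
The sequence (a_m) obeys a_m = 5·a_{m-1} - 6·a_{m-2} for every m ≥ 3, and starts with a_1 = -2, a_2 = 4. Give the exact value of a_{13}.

Iterate the recurrence:
a_3 = 32; a_4 = 136; a_5 = 488; …; a_{10} = 152344; a_{11} = 462152; a_{12} = 1396696; a_{13} = 4210568.
(Characteristic roots are 3 and 2.)

4210568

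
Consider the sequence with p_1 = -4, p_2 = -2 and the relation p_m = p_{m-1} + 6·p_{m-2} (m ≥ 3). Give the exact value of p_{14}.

-3172262

Compute successive terms:
p_3 = -26  p_4 = -38  p_5 = -194  …  p_{11} = -120146  p_{12} = -350198  p_{13} = -1071074  p_{14} = -3172262.
(Characteristic roots are 3 and -2.)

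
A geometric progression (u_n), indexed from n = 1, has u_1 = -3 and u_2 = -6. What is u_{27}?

Common ratio r = 2.
u_n = (-3)·2^(n-1).
u_{27} = (-3)·2^26 = -201326592.

-201326592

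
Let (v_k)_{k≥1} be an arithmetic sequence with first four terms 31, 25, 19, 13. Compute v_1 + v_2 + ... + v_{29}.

-1537

Common difference d = -6.
v_k = 31 + (k - 1)·(-6).
v_{29} = -137; S = 29·(31 + (-137))/2 = -1537.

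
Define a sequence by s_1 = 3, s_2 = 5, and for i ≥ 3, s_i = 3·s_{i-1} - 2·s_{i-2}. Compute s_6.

65

Step forward from the initial values:
s_3 = 9, s_4 = 17, s_5 = 33, s_6 = 65.
(Characteristic roots are 2 and 1.)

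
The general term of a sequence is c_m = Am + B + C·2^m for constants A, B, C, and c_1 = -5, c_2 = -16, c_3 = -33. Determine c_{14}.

The three given values yield: A + B + 2C = -5; 2A + B + 4C = -16; 3A + B + 8C = -33.
Subtracting the first from the second: A + 2C = -11.
Subtracting the second from the third: A + 4C = -17.
Solving: C = -3, A = -5, then B = 6.
Hence c_{14} = -5·14 + 6 + (-3)·16384 = -49216.

-49216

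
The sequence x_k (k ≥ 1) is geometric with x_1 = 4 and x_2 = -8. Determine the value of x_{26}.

-134217728

Common ratio r = -2.
x_k = 4·(-2)^(k-1).
x_{26} = 4·(-2)^25 = -134217728.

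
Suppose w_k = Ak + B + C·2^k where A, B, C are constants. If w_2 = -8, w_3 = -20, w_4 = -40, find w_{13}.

At k = 2, 3, 4: 2A + B + 4C = -8; 3A + B + 8C = -20; 4A + B + 16C = -40.
Subtracting the first from the second: A + 4C = -12.
Subtracting the second from the third: A + 8C = -20.
Solving: C = -2, A = -4, then B = 8.
Hence w_{13} = -4·13 + 8 + (-2)·8192 = -16428.

-16428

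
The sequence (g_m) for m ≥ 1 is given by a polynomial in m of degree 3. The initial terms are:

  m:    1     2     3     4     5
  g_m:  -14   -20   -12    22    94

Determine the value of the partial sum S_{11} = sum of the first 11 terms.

5786

1st diffs: -6, 8, 34, 72.
2nd diffs: 14, 26, 38.
3rd diffs: 12, 12 (constant).
So g_m = 2m^3 - 5m^2 - 5m - 6.
Continuing: …, 216, 400, 658, 1002, …, g_{11} = 1996.
Summing m = 1..11 (11 terms) gives 5786.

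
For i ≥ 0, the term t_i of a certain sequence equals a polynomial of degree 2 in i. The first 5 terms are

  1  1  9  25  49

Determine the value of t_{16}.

1st diffs: 0, 8, 16, 24.
2nd diffs: 8, 8, 8 (constant).
So t_i = 4i^2 - 4i + 1.
Evaluating at i = 16 gives t_{16} = 961.

961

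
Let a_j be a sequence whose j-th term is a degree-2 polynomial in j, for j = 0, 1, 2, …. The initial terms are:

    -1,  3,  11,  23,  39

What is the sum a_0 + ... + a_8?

471

1st diffs: 4, 8, 12, 16.
2nd diffs: 4, 4, 4 (constant).
Newton forward-difference form: a_j = -1 + 4·C(j,1) + 4·C(j,2).
Continuing: 59, 83, 111, 143.
Summing j = 0..8 (9 terms) gives 471.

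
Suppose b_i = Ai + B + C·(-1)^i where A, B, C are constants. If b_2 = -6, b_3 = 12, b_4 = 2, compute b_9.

Write the equations: 2A + B + C = -6; 3A + B - C = 12; 4A + B + C = 2.
Subtracting the first from the second: A - 2C = 18.
Subtracting the second from the third: A + 2C = -10.
Solving: C = -7, A = 4, then B = -7.
Hence b_9 = 4·9 + (-7) + (-7)·(-1) = 36.

36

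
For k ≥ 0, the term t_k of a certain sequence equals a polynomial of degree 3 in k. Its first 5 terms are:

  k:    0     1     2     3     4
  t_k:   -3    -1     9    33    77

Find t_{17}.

5199

1st diffs: 2, 10, 24, 44.
2nd diffs: 8, 14, 20.
3rd diffs: 6, 6 (constant).
So t_k = k^3 + k^2 - 3.
Evaluating at k = 17 gives t_{17} = 5199.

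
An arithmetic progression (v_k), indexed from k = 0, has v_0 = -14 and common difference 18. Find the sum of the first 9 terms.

v_k = -14 + (k - 0)·18.
v_8 = 130; S = 9·(-14 + 130)/2 = 522.

522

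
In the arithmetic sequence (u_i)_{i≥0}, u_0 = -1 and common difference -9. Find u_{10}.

-91

u_i = -1 + (i - 0)·(-9).
u_{10} = -1 + 10·(-9) = -91.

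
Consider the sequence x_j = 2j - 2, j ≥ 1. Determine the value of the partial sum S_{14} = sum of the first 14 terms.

182

Over j = 1..14: Σj = 105.
Total = (2)·105 + (-2)·14 = 182.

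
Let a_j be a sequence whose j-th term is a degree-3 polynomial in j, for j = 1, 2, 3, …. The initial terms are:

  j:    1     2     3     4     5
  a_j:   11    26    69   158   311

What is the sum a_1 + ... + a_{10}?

1st diffs: 15, 43, 89, 153.
2nd diffs: 28, 46, 64.
3rd diffs: 18, 18 (constant).
Newton forward-difference form: a_j = 11 + 15·C(j-1,1) + 28·C(j-1,2) + 18·C(j-1,3).
Continuing: …, 546, 881, 1334, 1923, …, a_{10} = 2666.
Summing j = 1..10 (10 terms) gives 7925.

7925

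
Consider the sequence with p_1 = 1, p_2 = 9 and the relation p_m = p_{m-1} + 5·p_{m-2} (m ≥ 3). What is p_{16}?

11464499

Step forward from the initial values:
p_3 = 14, p_4 = 59, p_5 = 129, …, p_{13} = 525289, p_{14} = 1473009, p_{15} = 4099454, p_{16} = 11464499.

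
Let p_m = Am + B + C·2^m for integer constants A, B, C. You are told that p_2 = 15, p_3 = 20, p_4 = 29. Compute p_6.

79

The three given values yield: 2A + B + 4C = 15; 3A + B + 8C = 20; 4A + B + 16C = 29.
Subtracting the first from the second: A + 4C = 5.
Subtracting the second from the third: A + 8C = 9.
Solving: C = 1, A = 1, then B = 9.
So p_m = 1·m + 9 + 1·2^m; at m=6 this is 79.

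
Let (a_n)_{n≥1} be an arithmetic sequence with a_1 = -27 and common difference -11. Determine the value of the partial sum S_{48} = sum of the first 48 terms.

a_n = -27 + (n - 1)·(-11).
a_{48} = -544; S = 48·(-27 + (-544))/2 = -13704.

-13704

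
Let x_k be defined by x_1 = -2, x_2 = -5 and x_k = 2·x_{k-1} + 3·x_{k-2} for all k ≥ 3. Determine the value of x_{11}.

-103336

Step forward from the initial values:
x_3 = -16; x_4 = -47; x_5 = -142; x_6 = -425; x_7 = -1276; x_8 = -3827; x_9 = -11482; x_{10} = -34445; x_{11} = -103336.
(Characteristic roots are 3 and -1.)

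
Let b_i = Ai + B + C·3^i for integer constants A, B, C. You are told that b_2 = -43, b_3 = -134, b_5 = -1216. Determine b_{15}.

At i = 2, 3, 5: 2A + B + 9C = -43; 3A + B + 27C = -134; 5A + B + 243C = -1216.
Subtracting the first from the second: A + 18C = -91.
Subtracting the second from the third: 2A + 216C = -1082.
Solving: C = -5, A = -1, then B = 4.
So b_i = -1·i + 4 + (-5)·3^i; at i=15 this is -71744546.

-71744546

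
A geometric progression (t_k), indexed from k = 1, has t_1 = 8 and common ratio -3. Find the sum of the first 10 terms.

-118096

t_k = 8·(-3)^(k-1).
S = 8·((-3)^10 - 1)/(-3 - 1) = 8·(59049 - 1)/(-4) = -118096.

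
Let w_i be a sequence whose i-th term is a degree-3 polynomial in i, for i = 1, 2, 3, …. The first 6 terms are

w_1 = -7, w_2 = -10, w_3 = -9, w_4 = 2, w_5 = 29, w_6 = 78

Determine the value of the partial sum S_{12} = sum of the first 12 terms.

3568

1st diffs: -3, 1, 11, 27, 49.
2nd diffs: 4, 10, 16, 22.
3rd diffs: 6, 6, 6 (constant).
Newton forward-difference form: w_i = -7 + (-3)·C(i-1,1) + 4·C(i-1,2) + 6·C(i-1,3).
Continuing: …, 155, 266, 417, 614, …, w_{12} = 1170.
Summing i = 1..12 (12 terms) gives 3568.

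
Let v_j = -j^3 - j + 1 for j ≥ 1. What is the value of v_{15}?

-3389

v_{15} = -1·15^3 - 1·15 + 1 = -3389.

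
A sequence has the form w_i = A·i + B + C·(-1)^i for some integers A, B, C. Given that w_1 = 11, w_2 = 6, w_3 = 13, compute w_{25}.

35

Plug in i = 1, 2, 3: A + B - C = 11; 2A + B + C = 6; 3A + B - C = 13.
Subtracting the first from the second: A + 2C = -5.
Subtracting the second from the third: A - 2C = 7.
Solving: C = -3, A = 1, then B = 7.
Hence w_{25} = 1·25 + 7 + (-3)·(-1) = 35.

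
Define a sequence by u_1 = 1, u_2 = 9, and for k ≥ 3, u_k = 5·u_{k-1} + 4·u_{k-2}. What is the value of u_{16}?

331403923321

Applying the relation repeatedly:
u_3 = 49; u_4 = 281; u_5 = 1601; …; u_{13} = 1788035201; u_{14} = 10194593769; u_{15} = 58125109649; u_{16} = 331403923321.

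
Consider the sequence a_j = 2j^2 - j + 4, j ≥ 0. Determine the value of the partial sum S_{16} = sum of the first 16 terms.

Over j = 0..15: Σj = 120, Σj² = 1240.
Total = (2)·1240 + (-1)·120 + (4)·16 = 2424.

2424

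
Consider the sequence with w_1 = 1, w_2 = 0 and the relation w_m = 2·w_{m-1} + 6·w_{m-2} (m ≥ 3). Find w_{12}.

Applying the relation repeatedly:
w_3 = 6  w_4 = 12  w_5 = 60  w_6 = 192  w_7 = 744  w_8 = 2640  w_9 = 9744  w_{10} = 35328  w_{11} = 129120  w_{12} = 470208.

470208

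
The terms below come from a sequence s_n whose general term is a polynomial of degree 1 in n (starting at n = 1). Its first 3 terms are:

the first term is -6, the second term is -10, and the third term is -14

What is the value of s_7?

-30

1st diffs: -4, -4 (constant).
So s_n = -4n - 2.
Evaluating at n = 7 gives s_7 = -30.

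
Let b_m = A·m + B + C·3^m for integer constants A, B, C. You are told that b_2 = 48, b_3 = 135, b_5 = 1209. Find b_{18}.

1937102400

The three given values yield: 2A + B + 9C = 48; 3A + B + 27C = 135; 5A + B + 243C = 1209.
Subtracting the first from the second: A + 18C = 87.
Subtracting the second from the third: 2A + 216C = 1074.
Solving: C = 5, A = -3, then B = 9.
So b_m = -3·m + 9 + 5·3^m; at m=18 this is 1937102400.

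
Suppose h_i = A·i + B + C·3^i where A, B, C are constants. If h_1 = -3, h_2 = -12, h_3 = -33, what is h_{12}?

Plug in i = 1, 2, 3: A + B + 3C = -3; 2A + B + 9C = -12; 3A + B + 27C = -33.
Subtracting the first from the second: A + 6C = -9.
Subtracting the second from the third: A + 18C = -21.
Solving: C = -1, A = -3, then B = 3.
Hence h_{12} = -3·12 + 3 + (-1)·531441 = -531474.

-531474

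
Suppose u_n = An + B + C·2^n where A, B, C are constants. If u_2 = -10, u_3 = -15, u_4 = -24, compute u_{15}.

-32787

The three given values yield: 2A + B + 4C = -10; 3A + B + 8C = -15; 4A + B + 16C = -24.
Subtracting the first from the second: A + 4C = -5.
Subtracting the second from the third: A + 8C = -9.
Solving: C = -1, A = -1, then B = -4.
So u_n = -1·n + (-4) + (-1)·2^n; at n=15 this is -32787.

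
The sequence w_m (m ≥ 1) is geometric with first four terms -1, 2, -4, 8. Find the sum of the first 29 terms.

-178956971

Common ratio r = -2.
w_m = (-1)·(-2)^(m-1).
S = (-1)·((-2)^29 - 1)/(-2 - 1) = (-1)·(-536870912 - 1)/(-3) = -178956971.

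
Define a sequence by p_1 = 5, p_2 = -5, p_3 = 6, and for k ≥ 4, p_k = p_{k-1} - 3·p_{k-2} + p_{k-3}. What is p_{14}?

p_4 = 26;  p_5 = 3;  p_6 = -69;  …;  p_{11} = -858;  p_{12} = 230;  p_{13} = 2523;  p_{14} = 975.

975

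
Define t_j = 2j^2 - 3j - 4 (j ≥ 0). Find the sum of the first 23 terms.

Over j = 0..22: Σj = 253, Σj² = 3795.
Total = (2)·3795 + (-3)·253 + (-4)·23 = 6739.

6739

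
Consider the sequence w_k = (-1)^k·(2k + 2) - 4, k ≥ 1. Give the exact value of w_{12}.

(-1)^12 = 1; 2k + 2 at k=12 is 26; so w_{12} = 22.

22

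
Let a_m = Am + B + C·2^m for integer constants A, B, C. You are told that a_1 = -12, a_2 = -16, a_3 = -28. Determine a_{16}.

-262088

The three given values yield: A + B + 2C = -12; 2A + B + 4C = -16; 3A + B + 8C = -28.
Subtracting the first from the second: A + 2C = -4.
Subtracting the second from the third: A + 4C = -12.
Solving: C = -4, A = 4, then B = -8.
So a_m = 4·m + (-8) + (-4)·2^m; at m=16 this is -262088.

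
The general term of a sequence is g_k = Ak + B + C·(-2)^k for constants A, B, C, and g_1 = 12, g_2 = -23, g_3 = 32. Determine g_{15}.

163772

Write the equations: A + B - 2C = 12; 2A + B + 4C = -23; 3A + B - 8C = 32.
Subtracting the first from the second: A + 6C = -35.
Subtracting the second from the third: A - 12C = 55.
Solving: C = -5, A = -5, then B = 7.
So g_k = -5·k + 7 + (-5)·(-2)^k; at k=15 this is 163772.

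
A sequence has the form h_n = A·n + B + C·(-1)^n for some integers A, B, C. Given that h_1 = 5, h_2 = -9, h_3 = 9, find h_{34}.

At n = 1, 2, 3: A + B - C = 5; 2A + B + C = -9; 3A + B - C = 9.
Subtracting the first from the second: A + 2C = -14.
Subtracting the second from the third: A - 2C = 18.
Solving: C = -8, A = 2, then B = -5.
Hence h_{34} = 2·34 + (-5) + (-8)·1 = 55.

55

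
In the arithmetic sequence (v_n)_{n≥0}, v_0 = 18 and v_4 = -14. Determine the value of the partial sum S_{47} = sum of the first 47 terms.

-7802

Common difference d = (-14 - 18) / (4 - 0) = -8.
v_n = 18 + (n - 0)·(-8).
v_{46} = -350; S = 47·(18 + (-350))/2 = -7802.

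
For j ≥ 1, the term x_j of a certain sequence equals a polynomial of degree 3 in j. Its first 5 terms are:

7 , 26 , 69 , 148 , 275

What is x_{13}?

1st diffs: 19, 43, 79, 127.
2nd diffs: 24, 36, 48.
3rd diffs: 12, 12 (constant).
So x_j = 2j^3 + 5j.
Evaluating at j = 13 gives x_{13} = 4459.

4459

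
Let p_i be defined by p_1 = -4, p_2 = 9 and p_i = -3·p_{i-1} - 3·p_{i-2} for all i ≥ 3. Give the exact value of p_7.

108

Applying the relation repeatedly:
p_3 = -15  p_4 = 18  p_5 = -9  p_6 = -27  p_7 = 108.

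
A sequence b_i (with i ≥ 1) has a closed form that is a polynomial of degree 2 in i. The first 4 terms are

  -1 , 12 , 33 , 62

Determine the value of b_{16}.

1034

1st diffs: 13, 21, 29.
2nd diffs: 8, 8 (constant).
So b_i = 4i^2 + i - 6.
Evaluating at i = 16 gives b_{16} = 1034.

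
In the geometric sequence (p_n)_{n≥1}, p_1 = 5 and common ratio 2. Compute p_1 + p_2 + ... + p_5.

155

p_n = 5·2^(n-1).
S = 5·(2^5 - 1)/(2 - 1) = 5·(32 - 1)/(1) = 155.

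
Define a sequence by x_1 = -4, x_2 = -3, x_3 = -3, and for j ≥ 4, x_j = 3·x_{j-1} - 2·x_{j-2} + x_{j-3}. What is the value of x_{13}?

-15743

Compute successive terms:
x_4 = -7; x_5 = -18; x_6 = -43; x_7 = -100; x_8 = -232; x_9 = -539; x_{10} = -1253; x_{11} = -2913; x_{12} = -6772; x_{13} = -15743.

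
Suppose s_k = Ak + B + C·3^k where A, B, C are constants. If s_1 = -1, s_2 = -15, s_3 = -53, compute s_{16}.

-86093467

At k = 1, 2, 3: A + B + 3C = -1; 2A + B + 9C = -15; 3A + B + 27C = -53.
Subtracting the first from the second: A + 6C = -14.
Subtracting the second from the third: A + 18C = -38.
Solving: C = -2, A = -2, then B = 7.
Therefore s_{16} = -32 + 7 + (-2)·43046721 = -86093467.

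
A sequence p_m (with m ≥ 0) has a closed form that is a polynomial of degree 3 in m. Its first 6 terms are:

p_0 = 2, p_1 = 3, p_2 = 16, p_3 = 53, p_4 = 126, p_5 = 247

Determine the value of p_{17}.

9811

1st diffs: 1, 13, 37, 73, 121.
2nd diffs: 12, 24, 36, 48.
3rd diffs: 12, 12, 12 (constant).
So p_m = 2m^3 - m + 2.
Evaluating at m = 17 gives p_{17} = 9811.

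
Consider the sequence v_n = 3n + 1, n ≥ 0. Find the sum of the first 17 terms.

Over n = 0..16: Σn = 136.
Total = (3)·136 + (1)·17 = 425.

425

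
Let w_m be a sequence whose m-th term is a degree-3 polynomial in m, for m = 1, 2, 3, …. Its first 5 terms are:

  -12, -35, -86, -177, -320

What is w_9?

1st diffs: -23, -51, -91, -143.
2nd diffs: -28, -40, -52.
3rd diffs: -12, -12 (constant).
Newton forward-difference form: w_m = -12 + (-23)·C(m-1,1) + (-28)·C(m-1,2) + (-12)·C(m-1,3).
At m = 9: m-1 = 8, so w_9 = -12 - 184 - 784 - 672 = -1652.

-1652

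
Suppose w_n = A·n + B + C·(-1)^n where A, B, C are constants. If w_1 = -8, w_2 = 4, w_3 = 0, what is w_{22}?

The three given values yield: A + B - C = -8; 2A + B + C = 4; 3A + B - C = 0.
Subtracting the first from the second: A + 2C = 12.
Subtracting the second from the third: A - 2C = -4.
Solving: C = 4, A = 4, then B = -8.
Therefore w_{22} = 88 + (-8) + 4·1 = 84.

84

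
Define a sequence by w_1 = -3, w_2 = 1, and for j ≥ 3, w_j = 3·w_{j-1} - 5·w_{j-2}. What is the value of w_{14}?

-100799

Iterate the recurrence:
w_3 = 18, w_4 = 49, w_5 = 57, …, w_{11} = 13593, w_{12} = 25774, w_{13} = 9357, w_{14} = -100799.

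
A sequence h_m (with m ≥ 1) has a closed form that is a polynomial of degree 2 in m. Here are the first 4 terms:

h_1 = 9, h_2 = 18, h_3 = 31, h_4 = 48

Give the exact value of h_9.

1st diffs: 9, 13, 17.
2nd diffs: 4, 4 (constant).
Newton forward-difference form: h_m = 9 + 9·C(m-1,1) + 4·C(m-1,2).
At m = 9: m-1 = 8, so h_9 = 9 + 72 + 112 = 193.

193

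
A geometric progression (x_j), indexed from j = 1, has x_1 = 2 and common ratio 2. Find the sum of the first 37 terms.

274877906942

x_j = 2·2^(j-1).
S = 2·(2^37 - 1)/(2 - 1) = 2·(137438953472 - 1)/(1) = 274877906942.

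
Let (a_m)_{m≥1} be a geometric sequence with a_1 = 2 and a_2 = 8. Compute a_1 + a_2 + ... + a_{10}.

Common ratio r = 4.
a_m = 2·4^(m-1).
S = 2·(4^10 - 1)/(4 - 1) = 2·(1048576 - 1)/(3) = 699050.

699050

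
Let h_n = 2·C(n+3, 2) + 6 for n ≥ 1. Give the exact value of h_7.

96

C(10, 2) = 45, so h_7 = 96.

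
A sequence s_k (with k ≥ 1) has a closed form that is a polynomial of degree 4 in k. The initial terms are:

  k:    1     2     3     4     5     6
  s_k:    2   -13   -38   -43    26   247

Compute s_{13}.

17642

1st diffs: -15, -25, -5, 69, 221.
2nd diffs: -10, 20, 74, 152.
3rd diffs: 30, 54, 78.
4th diffs: 24, 24 (constant).
So s_k = k^4 - 5k^3 + 5k + 1.
Evaluating at k = 13 gives s_{13} = 17642.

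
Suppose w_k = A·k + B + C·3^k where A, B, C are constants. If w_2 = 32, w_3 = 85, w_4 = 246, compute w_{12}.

Plug in k = 2, 3, 4: 2A + B + 9C = 32; 3A + B + 27C = 85; 4A + B + 81C = 246.
Subtracting the first from the second: A + 18C = 53.
Subtracting the second from the third: A + 54C = 161.
Solving: C = 3, A = -1, then B = 7.
Hence w_{12} = -1·12 + 7 + 3·531441 = 1594318.

1594318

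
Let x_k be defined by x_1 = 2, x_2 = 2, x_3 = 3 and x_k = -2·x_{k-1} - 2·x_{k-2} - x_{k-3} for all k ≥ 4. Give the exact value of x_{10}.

-12

x_4 = -12;  x_5 = 16;  x_6 = -11;  x_7 = 2;  x_8 = 2;  x_9 = 3;  x_{10} = -12.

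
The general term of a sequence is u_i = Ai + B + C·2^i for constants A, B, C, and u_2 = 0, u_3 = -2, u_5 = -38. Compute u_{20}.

-2097036

The three given values yield: 2A + B + 4C = 0; 3A + B + 8C = -2; 5A + B + 32C = -38.
Subtracting the first from the second: A + 4C = -2.
Subtracting the second from the third: 2A + 24C = -36.
Solving: C = -2, A = 6, then B = -4.
Therefore u_{20} = 120 + (-4) + (-2)·1048576 = -2097036.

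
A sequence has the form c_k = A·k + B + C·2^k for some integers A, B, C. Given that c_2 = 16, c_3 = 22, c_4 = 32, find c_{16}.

Plug in k = 2, 3, 4: 2A + B + 4C = 16; 3A + B + 8C = 22; 4A + B + 16C = 32.
Subtracting the first from the second: A + 4C = 6.
Subtracting the second from the third: A + 8C = 10.
Solving: C = 1, A = 2, then B = 8.
Hence c_{16} = 2·16 + 8 + 1·65536 = 65576.

65576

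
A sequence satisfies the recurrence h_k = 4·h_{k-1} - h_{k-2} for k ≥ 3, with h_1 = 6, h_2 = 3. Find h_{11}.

Iterate the recurrence:
h_3 = 6; h_4 = 21; h_5 = 78; h_6 = 291; h_7 = 1086; h_8 = 4053; h_9 = 15126; h_{10} = 56451; h_{11} = 210678.

210678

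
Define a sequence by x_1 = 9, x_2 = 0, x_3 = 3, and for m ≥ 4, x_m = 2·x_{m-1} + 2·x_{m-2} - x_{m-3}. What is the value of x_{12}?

Compute successive terms:
x_4 = -3, x_5 = 0, x_6 = -9, x_7 = -15, x_8 = -48, x_9 = -117, x_{10} = -315, x_{11} = -816, x_{12} = -2145.

-2145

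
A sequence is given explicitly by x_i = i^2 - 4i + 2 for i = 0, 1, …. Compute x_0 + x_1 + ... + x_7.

44

Over i = 0..7: Σi = 28, Σi² = 140.
Total = (1)·140 + (-4)·28 + (2)·8 = 44.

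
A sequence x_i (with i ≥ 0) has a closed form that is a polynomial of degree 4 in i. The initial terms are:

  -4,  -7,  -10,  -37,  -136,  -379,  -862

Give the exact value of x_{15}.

-43729

1st diffs: -3, -3, -27, -99, -243, -483.
2nd diffs: 0, -24, -72, -144, -240.
3rd diffs: -24, -48, -72, -96.
4th diffs: -24, -24, -24 (constant).
So x_i = -i^4 + 2i^3 + i^2 - 5i - 4.
Evaluating at i = 15 gives x_{15} = -43729.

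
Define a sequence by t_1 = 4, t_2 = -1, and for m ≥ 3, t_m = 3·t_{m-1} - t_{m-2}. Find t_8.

Step forward from the initial values:
t_3 = -7, t_4 = -20, t_5 = -53, t_6 = -139, t_7 = -364, t_8 = -953.

-953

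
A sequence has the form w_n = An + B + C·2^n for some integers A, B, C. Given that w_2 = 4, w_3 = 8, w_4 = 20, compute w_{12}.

At n = 2, 3, 4: 2A + B + 4C = 4; 3A + B + 8C = 8; 4A + B + 16C = 20.
Subtracting the first from the second: A + 4C = 4.
Subtracting the second from the third: A + 8C = 12.
Solving: C = 2, A = -4, then B = 4.
Therefore w_{12} = -48 + 4 + 2·4096 = 8148.

8148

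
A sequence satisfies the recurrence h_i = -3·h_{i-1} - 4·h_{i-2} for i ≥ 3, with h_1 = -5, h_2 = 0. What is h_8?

900

Applying the relation repeatedly:
h_3 = 20; h_4 = -60; h_5 = 100; h_6 = -60; h_7 = -220; h_8 = 900.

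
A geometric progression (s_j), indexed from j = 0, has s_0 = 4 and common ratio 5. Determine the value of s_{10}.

s_j = 4·5^(j-0).
s_{10} = 4·5^10 = 39062500.

39062500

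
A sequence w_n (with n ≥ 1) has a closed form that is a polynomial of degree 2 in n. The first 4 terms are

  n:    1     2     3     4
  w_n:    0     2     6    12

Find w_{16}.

240

1st diffs: 2, 4, 6.
2nd diffs: 2, 2 (constant).
Newton forward-difference form: w_n = 2·C(n-1,1) + 2·C(n-1,2).
At n = 16: n-1 = 15, so w_{16} = 30 + 210 = 240.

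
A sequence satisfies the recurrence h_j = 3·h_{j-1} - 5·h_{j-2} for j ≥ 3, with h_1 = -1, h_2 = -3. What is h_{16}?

-169197

Iterate the recurrence:
h_3 = -4; h_4 = 3; h_5 = 29; …; h_{13} = 20879; h_{14} = 35997; h_{15} = 3596; h_{16} = -169197.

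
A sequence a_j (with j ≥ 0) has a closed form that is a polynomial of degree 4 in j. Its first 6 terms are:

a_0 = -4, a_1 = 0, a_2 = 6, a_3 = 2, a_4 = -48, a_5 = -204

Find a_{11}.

-9750

1st diffs: 4, 6, -4, -50, -156.
2nd diffs: 2, -10, -46, -106.
3rd diffs: -12, -36, -60.
4th diffs: -24, -24 (constant).
Newton forward-difference form: a_j = -4 + 4·C(j,1) + 2·C(j,2) + (-12)·C(j,3) + (-24)·C(j,4).
At j = 11: j = 11, so a_{11} = -4 + 44 + 110 - 1980 - 7920 = -9750.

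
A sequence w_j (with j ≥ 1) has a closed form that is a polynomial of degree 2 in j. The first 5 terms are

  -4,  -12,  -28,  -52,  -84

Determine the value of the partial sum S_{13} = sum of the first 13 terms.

1st diffs: -8, -16, -24, -32.
2nd diffs: -8, -8, -8 (constant).
Newton forward-difference form: w_j = -4 + (-8)·C(j-1,1) + (-8)·C(j-1,2).
Continuing: …, -124, -172, -228, -292, …, w_{13} = -628.
Summing j = 1..13 (13 terms) gives -2964.

-2964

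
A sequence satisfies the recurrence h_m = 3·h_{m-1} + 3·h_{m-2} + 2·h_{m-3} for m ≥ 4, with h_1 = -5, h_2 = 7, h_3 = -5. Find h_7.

-230

Iterate the recurrence:
h_4 = -4; h_5 = -13; h_6 = -61; h_7 = -230.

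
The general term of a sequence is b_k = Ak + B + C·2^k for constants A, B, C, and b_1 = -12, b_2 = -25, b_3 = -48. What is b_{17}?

-655410

The three given values yield: A + B + 2C = -12; 2A + B + 4C = -25; 3A + B + 8C = -48.
Subtracting the first from the second: A + 2C = -13.
Subtracting the second from the third: A + 4C = -23.
Solving: C = -5, A = -3, then B = 1.
Hence b_{17} = -3·17 + 1 + (-5)·131072 = -655410.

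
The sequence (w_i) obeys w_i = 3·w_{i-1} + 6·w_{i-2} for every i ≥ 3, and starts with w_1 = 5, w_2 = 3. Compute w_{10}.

Applying the relation repeatedly:
w_3 = 39;  w_4 = 135;  w_5 = 639;  w_6 = 2727;  w_7 = 12015;  w_8 = 52407;  w_9 = 229311;  w_{10} = 1002375.

1002375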